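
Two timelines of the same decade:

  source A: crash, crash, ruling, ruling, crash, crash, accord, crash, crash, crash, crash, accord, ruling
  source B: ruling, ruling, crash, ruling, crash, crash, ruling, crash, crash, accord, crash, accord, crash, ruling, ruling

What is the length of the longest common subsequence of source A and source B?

Taking ruling (source A #3, source B #1), ruling (source A #4, source B #2), crash (source A #5, source B #3), crash (source A #6, source B #5), crash (source A #8, source B #6), crash (source A #9, source B #8), crash (source A #10, source B #9), crash (source A #11, source B #11), accord (source A #12, source B #12), ruling (source A #13, source B #15) gives a common subsequence of length 10, and the DP table's final entry dp[13][15] is also 10, so no common subsequence is longer.

10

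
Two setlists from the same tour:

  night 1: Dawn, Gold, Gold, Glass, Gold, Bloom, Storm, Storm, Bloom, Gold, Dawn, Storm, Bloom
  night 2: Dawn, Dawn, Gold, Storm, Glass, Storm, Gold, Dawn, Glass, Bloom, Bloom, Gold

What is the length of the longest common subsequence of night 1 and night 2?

Pick Dawn at night 1[1]=night 2[2] → Gold at night 1[2]=night 2[3] → Gold at night 1[3]=night 2[7] → Glass at night 1[4]=night 2[9] → Bloom at night 1[6]=night 2[10] → Bloom at night 1[9]=night 2[11] → Gold at night 1[10]=night 2[12]; all 7 songs appear in both, in order, and the DP table's final entry dp[13][12] is also 7, so no common subsequence is longer.

7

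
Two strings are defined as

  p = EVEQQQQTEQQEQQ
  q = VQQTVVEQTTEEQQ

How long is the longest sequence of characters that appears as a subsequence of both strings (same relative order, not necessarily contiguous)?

9

One common subsequence of length 9: V at p[2]=q[1], Q at p[4]=q[2], Q at p[5]=q[3], Q at p[6]=q[8], T at p[8]=q[10], E at p[9]=q[11], E at p[12]=q[12], Q at p[13]=q[13], Q at p[14]=q[14], and the DP table's final entry dp[14][14] is also 9, so no common subsequence is longer.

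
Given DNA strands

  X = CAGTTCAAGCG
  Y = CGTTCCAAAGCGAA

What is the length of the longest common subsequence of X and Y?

10

Taking C [1,1]; then G [3,2]; then T [4,3]; then T [5,4]; then C [6,6]; then A [7,8]; then A [8,9]; then G [9,10]; then C [10,11]; then G [11,12] gives a common subsequence of length 10. Since dp[11][14] = 10, nothing longer is possible.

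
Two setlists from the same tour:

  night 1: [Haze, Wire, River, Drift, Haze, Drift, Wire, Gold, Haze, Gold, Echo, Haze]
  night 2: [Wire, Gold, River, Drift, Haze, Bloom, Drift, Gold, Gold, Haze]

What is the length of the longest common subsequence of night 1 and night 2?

Match Wire [2,1], then River [3,3], then Drift [4,4], then Haze [5,5], then Drift [6,7], then Gold [8,8], then Gold [10,9], then Haze [12,10] — 8 songs in the same relative order in both. Since dp[12][10] = 8, nothing longer is possible.

8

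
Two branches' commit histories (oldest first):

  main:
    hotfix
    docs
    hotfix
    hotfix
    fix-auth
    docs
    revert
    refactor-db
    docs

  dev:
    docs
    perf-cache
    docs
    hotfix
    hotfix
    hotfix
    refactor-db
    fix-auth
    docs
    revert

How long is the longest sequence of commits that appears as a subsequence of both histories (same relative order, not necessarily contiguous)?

Taking hotfix (main #1, dev #4), hotfix (main #3, dev #5), hotfix (main #4, dev #6), fix-auth (main #5, dev #8), docs (main #6, dev #9), revert (main #7, dev #10) gives a common subsequence of length 6, and the DP table's final entry dp[9][10] is also 6, so no common subsequence is longer.

6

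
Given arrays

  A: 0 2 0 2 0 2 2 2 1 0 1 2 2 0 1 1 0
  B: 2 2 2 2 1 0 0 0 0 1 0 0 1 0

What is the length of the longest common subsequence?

10

One common subsequence of length 10: 2 at A[4]=B[1], then 2 at A[6]=B[2], then 2 at A[7]=B[3], then 2 at A[8]=B[4], then 1 at A[9]=B[5], then 0 at A[10]=B[9], then 1 at A[11]=B[10], then 0 at A[14]=B[12], then 1 at A[16]=B[13], then 0 at A[17]=B[14]. The LCS DP gives dp[17][14] = 10, so this is optimal.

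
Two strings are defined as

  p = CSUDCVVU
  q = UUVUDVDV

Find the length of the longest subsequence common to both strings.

4

Let dp[i][j] be the LCS length of the first i characters of p and the first j characters of q. dp[i][j] = dp[i-1][j-1]+1 when the i-th and j-th characters match, else max(dp[i-1][j], dp[i][j-1]).
    ·  U  U  V  U  D  V  D  V
 ·  0  0  0  0  0  0  0  0  0
 C  0  0  0  0  0  0  0  0  0
 S  0  0  0  0  0  0  0  0  0
 U  0  1  1  1  1  1  1  1  1
 D  0  1  1  1  1  2  2  2  2
 C  0  1  1  1  1  2  2  2  2
 V  0  1  1  2  2  2  3  3  3
 V  0  1  1  2  2  2  3  3  4
 U  0  1  2  2  3  3  3  3  4
dp[8][8] = 4. One LCS (by backtracking along matches): UDVV.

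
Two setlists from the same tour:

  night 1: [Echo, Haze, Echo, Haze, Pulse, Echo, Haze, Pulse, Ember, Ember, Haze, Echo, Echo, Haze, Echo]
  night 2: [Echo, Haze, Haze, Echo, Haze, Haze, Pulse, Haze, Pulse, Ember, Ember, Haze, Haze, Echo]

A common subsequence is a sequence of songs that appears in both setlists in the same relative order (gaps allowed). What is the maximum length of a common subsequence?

Pick Echo (night 1 #1, night 2 #1), Haze (night 1 #2, night 2 #3), Echo (night 1 #3, night 2 #4), Haze (night 1 #4, night 2 #6), Pulse (night 1 #5, night 2 #7), Haze (night 1 #7, night 2 #8), Pulse (night 1 #8, night 2 #9), Ember (night 1 #9, night 2 #10), Ember (night 1 #10, night 2 #11), Haze (night 1 #11, night 2 #12), Haze (night 1 #14, night 2 #13), Echo (night 1 #15, night 2 #14); all 12 songs appear in both, in order. The LCS DP gives dp[15][14] = 12, so this is optimal.

12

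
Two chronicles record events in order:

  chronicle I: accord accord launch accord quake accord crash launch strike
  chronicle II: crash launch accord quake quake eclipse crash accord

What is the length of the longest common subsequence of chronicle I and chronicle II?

4

Pick launch (chronicle I #3, chronicle II #2), then accord (chronicle I #4, chronicle II #3), then quake (chronicle I #5, chronicle II #5), then accord (chronicle I #6, chronicle II #8); all 4 events appear in both, in order. dp[9][8] = 4 confirms this is the maximum.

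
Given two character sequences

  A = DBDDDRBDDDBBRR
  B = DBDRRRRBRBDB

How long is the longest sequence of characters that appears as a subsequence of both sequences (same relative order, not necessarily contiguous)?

7

Taking D (A #1, B #1); then B (A #2, B #2); then D (A #3, B #3); then R (A #6, B #9); then B (A #7, B #10); then D (A #10, B #11); then B (A #12, B #12) gives a common subsequence of length 7, and the DP table's final entry dp[14][12] is also 7, so no common subsequence is longer.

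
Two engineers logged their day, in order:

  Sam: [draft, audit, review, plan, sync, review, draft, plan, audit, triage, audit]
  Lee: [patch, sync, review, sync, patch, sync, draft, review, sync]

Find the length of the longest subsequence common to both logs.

Pick draft at Sam[1]=Lee[7] → review at Sam[3]=Lee[8] → sync at Sam[5]=Lee[9]; all 3 tasks appear in both, in order. Since dp[11][9] = 3, nothing longer is possible.

3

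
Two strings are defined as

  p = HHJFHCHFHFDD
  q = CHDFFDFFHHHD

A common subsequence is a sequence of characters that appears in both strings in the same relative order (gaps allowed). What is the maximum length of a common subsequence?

6

Let dp[i][j] be the LCS length of the first i characters of p and the first j characters of q. dp[i][j] = dp[i-1][j-1]+1 when the i-th and j-th characters match, else max(dp[i-1][j], dp[i][j-1]).
    ·  C  H  D  F  F  D  F  F  H  H  H  D
 ·  0  0  0  0  0  0  0  0  0  0  0  0  0
 H  0  0  1  1  1  1  1  1  1  1  1  1  1
 H  0  0  1  1  1  1  1  1  1  2  2  2  2
 J  0  0  1  1  1  1  1  1  1  2  2  2  2
 F  0  0  1  1  2  2  2  2  2  2  2  2  2
 H  0  0  1  1  2  2  2  2  2  3  3  3  3
 C  0  1  1  1  2  2  2  2  2  3  3  3  3
 H  0  1  2  2  2  2  2  2  2  3  4  4  4
 F  0  1  2  2  3  3  3  3  3  3  4  4  4
 H  0  1  2  2  3  3  3  3  3  4  4  5  5
 F  0  1  2  2  3  4  4  4  4  4  4  5  5
 D  0  1  2  3  3  4  5  5  5  5  5  5  6
 D  0  1  2  3  3  4  5  5  5  5  5  5  6
dp[12][12] = 6. One LCS (by backtracking along matches): HFHHHD.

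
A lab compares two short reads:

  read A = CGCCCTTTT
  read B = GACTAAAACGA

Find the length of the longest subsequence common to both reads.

Let dp[i][j] be the LCS length of the first i bases of read A and the first j bases of read B. dp[i][j] = dp[i-1][j-1]+1 when the i-th and j-th bases match, else max(dp[i-1][j], dp[i][j-1]).
    ·  G  A  C  T  A  A  A  A  C  G  A
 ·  0  0  0  0  0  0  0  0  0  0  0  0
 C  0  0  0  1  1  1  1  1  1  1  1  1
 G  0  1  1  1  1  1  1  1  1  1  2  2
 C  0  1  1  2  2  2  2  2  2  2  2  2
 C  0  1  1  2  2  2  2  2  2  3  3  3
 C  0  1  1  2  2  2  2  2  2  3  3  3
 T  0  1  1  2  3  3  3  3  3  3  3  3
 T  0  1  1  2  3  3  3  3  3  3  3  3
 T  0  1  1  2  3  3  3  3  3  3  3  3
 T  0  1  1  2  3  3  3  3  3  3  3  3
dp[9][11] = 3. One LCS (by backtracking along matches): GCC.

3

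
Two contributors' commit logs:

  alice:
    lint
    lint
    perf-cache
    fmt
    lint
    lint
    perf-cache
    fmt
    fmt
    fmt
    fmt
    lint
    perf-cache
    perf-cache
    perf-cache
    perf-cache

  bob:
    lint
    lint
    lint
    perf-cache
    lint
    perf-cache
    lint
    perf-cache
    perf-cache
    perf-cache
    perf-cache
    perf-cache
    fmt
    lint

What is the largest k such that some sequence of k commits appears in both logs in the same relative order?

10

Match lint at alice[1]=bob[2], then lint at alice[2]=bob[3], then perf-cache at alice[3]=bob[4], then lint at alice[5]=bob[5], then lint at alice[6]=bob[7], then perf-cache at alice[7]=bob[8], then perf-cache at alice[13]=bob[9], then perf-cache at alice[14]=bob[10], then perf-cache at alice[15]=bob[11], then perf-cache at alice[16]=bob[12] — 10 commits in the same relative order in both, and the DP table's final entry dp[16][14] is also 10, so no common subsequence is longer.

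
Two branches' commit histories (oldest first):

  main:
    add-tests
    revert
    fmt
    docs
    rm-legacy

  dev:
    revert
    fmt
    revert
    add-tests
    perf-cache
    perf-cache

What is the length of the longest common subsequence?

2

Taking revert [2,1], fmt [3,2] gives a common subsequence of length 2. dp[5][6] = 2 confirms this is the maximum.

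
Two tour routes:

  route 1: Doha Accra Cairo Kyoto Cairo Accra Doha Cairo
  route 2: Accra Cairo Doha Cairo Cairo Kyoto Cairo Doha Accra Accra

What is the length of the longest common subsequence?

5

Taking Doha at route 1[1]=route 2[3] → Cairo at route 1[3]=route 2[5] → Kyoto at route 1[4]=route 2[6] → Cairo at route 1[5]=route 2[7] → Accra at route 1[6]=route 2[10] gives a common subsequence of length 5. dp[8][10] = 5 confirms this is the maximum.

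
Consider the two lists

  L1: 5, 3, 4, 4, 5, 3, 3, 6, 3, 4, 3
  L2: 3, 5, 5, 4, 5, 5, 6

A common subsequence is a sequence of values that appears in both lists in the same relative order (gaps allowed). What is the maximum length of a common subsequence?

4

One common subsequence of length 4: 5 [1,3], then 4 [3,4], then 5 [5,6], then 6 [8,7], and the DP table's final entry dp[11][7] is also 4, so no common subsequence is longer.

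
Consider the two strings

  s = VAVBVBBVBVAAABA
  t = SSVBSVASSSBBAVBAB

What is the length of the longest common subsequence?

9

Pick V (s #3, t #3), then B (s #4, t #4), then V (s #5, t #6), then B (s #6, t #11), then B (s #7, t #12), then V (s #8, t #14), then B (s #9, t #15), then A (s #13, t #16), then B (s #14, t #17); all 9 characters appear in both, in order, and the DP table's final entry dp[15][17] is also 9, so no common subsequence is longer.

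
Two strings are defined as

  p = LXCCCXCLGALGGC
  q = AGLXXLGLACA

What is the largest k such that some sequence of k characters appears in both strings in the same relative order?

Pick L (p #1, q #3); then X (p #2, q #4); then X (p #6, q #5); then L (p #8, q #6); then G (p #9, q #7); then A (p #10, q #9); then C (p #14, q #10); all 7 characters appear in both, in order, and the DP table's final entry dp[14][11] is also 7, so no common subsequence is longer.

7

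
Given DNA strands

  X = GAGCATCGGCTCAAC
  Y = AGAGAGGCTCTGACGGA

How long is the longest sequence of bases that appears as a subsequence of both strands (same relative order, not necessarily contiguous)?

11

Match G at X[1]=Y[2], then A at X[2]=Y[3], then G at X[3]=Y[4], then A at X[5]=Y[5], then G at X[8]=Y[6], then G at X[9]=Y[7], then C at X[10]=Y[8], then T at X[11]=Y[9], then C at X[12]=Y[10], then A at X[13]=Y[13], then A at X[14]=Y[17] — 11 bases in the same relative order in both. dp[15][17] = 11 confirms this is the maximum.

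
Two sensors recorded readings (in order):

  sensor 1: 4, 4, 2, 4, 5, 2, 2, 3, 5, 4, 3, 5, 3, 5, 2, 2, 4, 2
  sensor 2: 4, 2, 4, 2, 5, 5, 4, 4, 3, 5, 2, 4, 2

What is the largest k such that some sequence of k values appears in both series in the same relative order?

11

Taking 4 at sensor 1[1]=sensor 2[1]; then 4 at sensor 1[2]=sensor 2[3]; then 2 at sensor 1[3]=sensor 2[4]; then 5 at sensor 1[5]=sensor 2[5]; then 5 at sensor 1[9]=sensor 2[6]; then 4 at sensor 1[10]=sensor 2[8]; then 3 at sensor 1[13]=sensor 2[9]; then 5 at sensor 1[14]=sensor 2[10]; then 2 at sensor 1[16]=sensor 2[11]; then 4 at sensor 1[17]=sensor 2[12]; then 2 at sensor 1[18]=sensor 2[13] gives a common subsequence of length 11. dp[18][13] = 11 confirms this is the maximum.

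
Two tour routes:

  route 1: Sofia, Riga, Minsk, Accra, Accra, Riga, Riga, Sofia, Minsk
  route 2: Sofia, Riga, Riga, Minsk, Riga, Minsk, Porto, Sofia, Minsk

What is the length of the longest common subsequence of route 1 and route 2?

6

Pick Sofia at route 1[1]=route 2[1], Riga at route 1[2]=route 2[3], Minsk at route 1[3]=route 2[4], Riga at route 1[6]=route 2[5], Sofia at route 1[8]=route 2[8], Minsk at route 1[9]=route 2[9]; all 6 stops appear in both, in order. Since dp[9][9] = 6, nothing longer is possible.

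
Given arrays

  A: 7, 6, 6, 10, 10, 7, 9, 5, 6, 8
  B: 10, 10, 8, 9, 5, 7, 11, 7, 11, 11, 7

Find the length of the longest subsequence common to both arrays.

One common subsequence of length 4: 10 (A #4, B #1) → 10 (A #5, B #2) → 9 (A #7, B #4) → 5 (A #8, B #5). The LCS DP gives dp[10][11] = 4, so this is optimal.

4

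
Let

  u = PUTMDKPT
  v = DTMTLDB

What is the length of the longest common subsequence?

3

Let dp[i][j] be the LCS length of the first i characters of u and the first j characters of v. dp[i][j] = dp[i-1][j-1]+1 when the i-th and j-th characters match, else max(dp[i-1][j], dp[i][j-1]).
    ·  D  T  M  T  L  D  B
 ·  0  0  0  0  0  0  0  0
 P  0  0  0  0  0  0  0  0
 U  0  0  0  0  0  0  0  0
 T  0  0  1  1  1  1  1  1
 M  0  0  1  2  2  2  2  2
 D  0  1  1  2  2  2  3  3
 K  0  1  1  2  2  2  3  3
 P  0  1  1  2  2  2  3  3
 T  0  1  2  2  3  3  3  3
dp[8][7] = 3. One LCS (by backtracking along matches): TMD.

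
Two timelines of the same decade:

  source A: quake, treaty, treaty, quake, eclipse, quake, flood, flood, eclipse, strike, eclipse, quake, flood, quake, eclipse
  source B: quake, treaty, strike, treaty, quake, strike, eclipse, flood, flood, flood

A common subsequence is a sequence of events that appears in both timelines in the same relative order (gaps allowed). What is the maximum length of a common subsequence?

8

Pick quake (source A #1, source B #1), then treaty (source A #2, source B #2), then treaty (source A #3, source B #4), then quake (source A #4, source B #5), then eclipse (source A #5, source B #7), then flood (source A #7, source B #8), then flood (source A #8, source B #9), then flood (source A #13, source B #10); all 8 events appear in both, in order. The LCS DP gives dp[15][10] = 8, so this is optimal.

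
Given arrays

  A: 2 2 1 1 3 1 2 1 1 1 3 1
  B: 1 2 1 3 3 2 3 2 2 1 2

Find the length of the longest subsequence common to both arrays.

Let dp[i][j] be the LCS length of the first i values of A and the first j values of B. dp[i][j] = dp[i-1][j-1]+1 when the i-th and j-th values match, else max(dp[i-1][j], dp[i][j-1]).
    ·  1  2  1  3  3  2  3  2  2  1  2
 ·  0  0  0  0  0  0  0  0  0  0  0  0
 2  0  0  1  1  1  1  1  1  1  1  1  1
 2  0  0  1  1  1  1  2  2  2  2  2  2
 1  0  1  1  2  2  2  2  2  2  2  3  3
 1  0  1  1  2  2  2  2  2  2  2  3  3
 3  0  1  1  2  3  3  3  3  3  3  3  3
 1  0  1  1  2  3  3  3  3  3  3  4  4
 2  0  1  2  2  3  3  4  4  4  4  4  5
 1  0  1  2  3  3  3  4  4  4  4  5  5
 1  0  1  2  3  3  3  4  4  4  4  5  5
 1  0  1  2  3  3  3  4  4  4  4  5  5
 3  0  1  2  3  4  4  4  5  5  5  5  5
 1  0  1  2  3  4  4  4  5  5  5  6  6
dp[12][11] = 6. One LCS (by backtracking along matches): 2, 1, 3, 2, 3, 1.

6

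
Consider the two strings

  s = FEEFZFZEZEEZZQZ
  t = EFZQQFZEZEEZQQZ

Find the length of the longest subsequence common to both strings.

Taking E at s[3]=t[1], F at s[4]=t[2], Z at s[5]=t[3], F at s[6]=t[6], Z at s[7]=t[7], E at s[8]=t[8], Z at s[9]=t[9], E at s[10]=t[10], E at s[11]=t[11], Z at s[12]=t[12], Q at s[14]=t[14], Z at s[15]=t[15] gives a common subsequence of length 12. Since dp[15][15] = 12, nothing longer is possible.

12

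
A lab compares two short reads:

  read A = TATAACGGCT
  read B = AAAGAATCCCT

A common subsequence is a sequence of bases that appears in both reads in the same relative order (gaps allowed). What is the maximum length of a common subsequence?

6

Match A [2,3]; then A [4,5]; then A [5,6]; then C [6,9]; then C [9,10]; then T [10,11] — 6 bases in the same relative order in both. The LCS DP gives dp[10][11] = 6, so this is optimal.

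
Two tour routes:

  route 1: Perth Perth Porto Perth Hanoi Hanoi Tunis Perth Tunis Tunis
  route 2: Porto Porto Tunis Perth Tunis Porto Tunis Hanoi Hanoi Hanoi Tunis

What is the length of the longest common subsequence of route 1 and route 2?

5

Taking Perth at route 1[1]=route 2[4] → Porto at route 1[3]=route 2[6] → Hanoi at route 1[5]=route 2[9] → Hanoi at route 1[6]=route 2[10] → Tunis at route 1[10]=route 2[11] gives a common subsequence of length 5, and the DP table's final entry dp[10][11] is also 5, so no common subsequence is longer.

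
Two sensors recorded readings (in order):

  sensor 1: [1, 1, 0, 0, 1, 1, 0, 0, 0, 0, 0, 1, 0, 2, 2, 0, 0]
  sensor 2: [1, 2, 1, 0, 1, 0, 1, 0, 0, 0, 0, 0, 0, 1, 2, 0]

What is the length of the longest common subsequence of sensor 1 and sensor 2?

One common subsequence of length 13: 1 at sensor 1[1]=sensor 2[1], 1 at sensor 1[2]=sensor 2[3], 0 at sensor 1[3]=sensor 2[4], 0 at sensor 1[4]=sensor 2[6], 1 at sensor 1[5]=sensor 2[7], 0 at sensor 1[7]=sensor 2[9], 0 at sensor 1[8]=sensor 2[10], 0 at sensor 1[9]=sensor 2[11], 0 at sensor 1[10]=sensor 2[12], 0 at sensor 1[11]=sensor 2[13], 1 at sensor 1[12]=sensor 2[14], 2 at sensor 1[15]=sensor 2[15], 0 at sensor 1[17]=sensor 2[16]. dp[17][16] = 13 confirms this is the maximum.

13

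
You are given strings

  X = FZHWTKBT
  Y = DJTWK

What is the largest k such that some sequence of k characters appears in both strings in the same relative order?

One common subsequence of length 2: W (X #4, Y #4), K (X #6, Y #5). dp[8][5] = 2 confirms this is the maximum.

2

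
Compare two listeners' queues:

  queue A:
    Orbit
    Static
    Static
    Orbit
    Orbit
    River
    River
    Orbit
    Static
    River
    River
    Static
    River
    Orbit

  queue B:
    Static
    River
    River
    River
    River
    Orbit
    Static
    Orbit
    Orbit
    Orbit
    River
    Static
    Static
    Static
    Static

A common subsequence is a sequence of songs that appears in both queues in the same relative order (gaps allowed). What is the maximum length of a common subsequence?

Taking Orbit at queue A[1]=queue B[6], then Static at queue A[2]=queue B[7], then Orbit at queue A[4]=queue B[9], then Orbit at queue A[5]=queue B[10], then River at queue A[6]=queue B[11], then Static at queue A[9]=queue B[14], then Static at queue A[12]=queue B[15] gives a common subsequence of length 7, and the DP table's final entry dp[14][15] is also 7, so no common subsequence is longer.

7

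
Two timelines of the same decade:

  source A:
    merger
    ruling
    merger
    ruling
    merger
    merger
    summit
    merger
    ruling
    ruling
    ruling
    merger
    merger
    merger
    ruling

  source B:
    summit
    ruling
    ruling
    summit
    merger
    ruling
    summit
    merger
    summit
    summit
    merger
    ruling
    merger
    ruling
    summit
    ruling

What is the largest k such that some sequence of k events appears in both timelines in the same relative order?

9

Match ruling at source A[2]=source B[3], merger at source A[3]=source B[5], ruling at source A[4]=source B[6], merger at source A[5]=source B[8], summit at source A[7]=source B[10], merger at source A[8]=source B[11], ruling at source A[9]=source B[12], ruling at source A[10]=source B[14], ruling at source A[15]=source B[16] — 9 events in the same relative order in both. dp[15][16] = 9 confirms this is the maximum.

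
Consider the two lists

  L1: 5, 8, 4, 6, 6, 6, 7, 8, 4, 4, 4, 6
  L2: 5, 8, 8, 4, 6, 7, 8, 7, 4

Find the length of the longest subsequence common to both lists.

7

Let dp[i][j] be the LCS length of the first i values of L1 and the first j values of L2. dp[i][j] = dp[i-1][j-1]+1 when the i-th and j-th values match, else max(dp[i-1][j], dp[i][j-1]).
    ·  5  8  8  4  6  7  8  7  4
 ·  0  0  0  0  0  0  0  0  0  0
 5  0  1  1  1  1  1  1  1  1  1
 8  0  1  2  2  2  2  2  2  2  2
 4  0  1  2  2  3  3  3  3  3  3
 6  0  1  2  2  3  4  4  4  4  4
 6  0  1  2  2  3  4  4  4  4  4
 6  0  1  2  2  3  4  4  4  4  4
 7  0  1  2  2  3  4  5  5  5  5
 8  0  1  2  3  3  4  5  6  6  6
 4  0  1  2  3  4  4  5  6  6  7
 4  0  1  2  3  4  4  5  6  6  7
 4  0  1  2  3  4  4  5  6  6  7
 6  0  1  2  3  4  5  5  6  6  7
dp[12][9] = 7. One LCS (by backtracking along matches): 5, 8, 4, 6, 7, 8, 4.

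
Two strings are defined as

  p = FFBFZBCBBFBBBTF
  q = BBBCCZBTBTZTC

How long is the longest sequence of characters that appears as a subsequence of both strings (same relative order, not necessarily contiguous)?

One common subsequence of length 6: B (p #3, q #2); then B (p #6, q #3); then C (p #7, q #5); then B (p #8, q #7); then B (p #9, q #9); then T (p #14, q #12), and the DP table's final entry dp[15][13] is also 6, so no common subsequence is longer.

6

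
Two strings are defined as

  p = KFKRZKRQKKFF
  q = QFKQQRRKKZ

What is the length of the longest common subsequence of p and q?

Taking F [2,2]; then K [3,3]; then R [4,6]; then R [7,7]; then K [9,8]; then K [10,9] gives a common subsequence of length 6. dp[12][10] = 6 confirms this is the maximum.

6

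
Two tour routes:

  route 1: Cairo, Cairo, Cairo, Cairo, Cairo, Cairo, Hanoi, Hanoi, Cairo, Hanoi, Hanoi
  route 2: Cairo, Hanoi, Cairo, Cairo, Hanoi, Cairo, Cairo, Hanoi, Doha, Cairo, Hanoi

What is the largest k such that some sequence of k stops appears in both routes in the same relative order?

8

Taking Cairo [1,1] → Cairo [2,3] → Cairo [3,4] → Cairo [5,6] → Cairo [6,7] → Hanoi [7,8] → Cairo [9,10] → Hanoi [11,11] gives a common subsequence of length 8. Since dp[11][11] = 8, nothing longer is possible.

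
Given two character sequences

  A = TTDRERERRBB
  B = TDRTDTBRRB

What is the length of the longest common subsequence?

Match T (A #1, B #1); then T (A #2, B #4); then D (A #3, B #5); then R (A #8, B #8); then R (A #9, B #9); then B (A #11, B #10) — 6 characters in the same relative order in both, and the DP table's final entry dp[11][10] is also 6, so no common subsequence is longer.

6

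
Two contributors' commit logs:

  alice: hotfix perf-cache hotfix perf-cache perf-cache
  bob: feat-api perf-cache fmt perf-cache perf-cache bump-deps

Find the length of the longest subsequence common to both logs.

Taking perf-cache (alice #2, bob #2), then perf-cache (alice #4, bob #4), then perf-cache (alice #5, bob #5) gives a common subsequence of length 3. Since dp[5][6] = 3, nothing longer is possible.

3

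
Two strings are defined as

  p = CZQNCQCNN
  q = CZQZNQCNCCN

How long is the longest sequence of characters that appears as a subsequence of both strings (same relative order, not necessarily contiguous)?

8

Pick C at p[1]=q[1]; then Z at p[2]=q[2]; then Q at p[3]=q[3]; then N at p[4]=q[5]; then Q at p[6]=q[6]; then C at p[7]=q[7]; then N at p[8]=q[8]; then N at p[9]=q[11]; all 8 characters appear in both, in order. dp[9][11] = 8 confirms this is the maximum.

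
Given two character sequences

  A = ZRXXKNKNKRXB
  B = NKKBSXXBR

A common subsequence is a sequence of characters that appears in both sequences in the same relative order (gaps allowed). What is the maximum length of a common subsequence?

5

One common subsequence of length 5: N [6,1] → K [7,2] → K [9,3] → X [11,7] → B [12,8]. The LCS DP gives dp[12][9] = 5, so this is optimal.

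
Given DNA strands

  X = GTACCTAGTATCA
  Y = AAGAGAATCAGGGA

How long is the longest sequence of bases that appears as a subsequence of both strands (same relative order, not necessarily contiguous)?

7

One common subsequence of length 7: G [1,3], then A [3,4], then A [7,6], then A [10,7], then T [11,8], then C [12,9], then A [13,14]. The LCS DP gives dp[13][14] = 7, so this is optimal.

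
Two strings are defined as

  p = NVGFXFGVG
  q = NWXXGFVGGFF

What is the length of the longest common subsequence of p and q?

5

Pick N (p #1, q #1) → V (p #2, q #7) → G (p #3, q #9) → F (p #4, q #10) → F (p #6, q #11); all 5 characters appear in both, in order, and the DP table's final entry dp[9][11] is also 5, so no common subsequence is longer.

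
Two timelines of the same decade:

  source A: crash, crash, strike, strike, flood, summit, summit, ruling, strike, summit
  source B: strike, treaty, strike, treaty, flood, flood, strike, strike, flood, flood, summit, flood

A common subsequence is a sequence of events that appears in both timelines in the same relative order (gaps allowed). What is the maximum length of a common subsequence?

5

Match strike (source A #3, source B #1), strike (source A #4, source B #3), flood (source A #5, source B #6), strike (source A #9, source B #8), summit (source A #10, source B #11) — 5 events in the same relative order in both. Since dp[10][12] = 5, nothing longer is possible.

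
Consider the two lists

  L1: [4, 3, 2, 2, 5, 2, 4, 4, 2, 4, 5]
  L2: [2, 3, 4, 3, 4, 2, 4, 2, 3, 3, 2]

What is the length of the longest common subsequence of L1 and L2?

Let dp[i][j] be the LCS length of the first i values of L1 and the first j values of L2. dp[i][j] = dp[i-1][j-1]+1 when the i-th and j-th values match, else max(dp[i-1][j], dp[i][j-1]).
    ·  2  3  4  3  4  2  4  2  3  3  2
 ·  0  0  0  0  0  0  0  0  0  0  0  0
 4  0  0  0  1  1  1  1  1  1  1  1  1
 3  0  0  1  1  2  2  2  2  2  2  2  2
 2  0  1  1  1  2  2  3  3  3  3  3  3
 2  0  1  1  1  2  2  3  3  4  4  4  4
 5  0  1  1  1  2  2  3  3  4  4  4  4
 2  0  1  1  1  2  2  3  3  4  4  4  5
 4  0  1  1  2  2  3  3  4  4  4  4  5
 4  0  1  1  2  2  3  3  4  4  4  4  5
 2  0  1  1  2  2  3  4  4  5  5  5  5
 4  0  1  1  2  2  3  4  5  5  5  5  5
 5  0  1  1  2  2  3  4  5  5  5  5  5
dp[11][11] = 5. One LCS (by backtracking along matches): 4, 3, 2, 2, 2.

5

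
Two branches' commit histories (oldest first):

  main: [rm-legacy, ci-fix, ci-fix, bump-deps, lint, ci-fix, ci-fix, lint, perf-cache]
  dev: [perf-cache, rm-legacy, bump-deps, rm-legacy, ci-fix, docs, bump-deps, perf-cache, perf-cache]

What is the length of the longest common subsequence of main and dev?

4

Match rm-legacy at main[1]=dev[4]; then ci-fix at main[2]=dev[5]; then bump-deps at main[4]=dev[7]; then perf-cache at main[9]=dev[9] — 4 commits in the same relative order in both. dp[9][9] = 4 confirms this is the maximum.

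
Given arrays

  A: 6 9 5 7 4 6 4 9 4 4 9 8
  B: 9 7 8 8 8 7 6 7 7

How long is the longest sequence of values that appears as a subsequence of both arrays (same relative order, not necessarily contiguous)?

Let dp[i][j] be the LCS length of the first i values of A and the first j values of B. dp[i][j] = dp[i-1][j-1]+1 when the i-th and j-th values match, else max(dp[i-1][j], dp[i][j-1]).
    ·  9  7  8  8  8  7  6  7  7
 ·  0  0  0  0  0  0  0  0  0  0
 6  0  0  0  0  0  0  0  1  1  1
 9  0  1  1  1  1  1  1  1  1  1
 5  0  1  1  1  1  1  1  1  1  1
 7  0  1  2  2  2  2  2  2  2  2
 4  0  1  2  2  2  2  2  2  2  2
 6  0  1  2  2  2  2  2  3  3  3
 4  0  1  2  2  2  2  2  3  3  3
 9  0  1  2  2  2  2  2  3  3  3
 4  0  1  2  2  2  2  2  3  3  3
 4  0  1  2  2  2  2  2  3  3  3
 9  0  1  2  2  2  2  2  3  3  3
 8  0  1  2  3  3  3  3  3  3  3
dp[12][9] = 3. One LCS (by backtracking along matches): 9, 7, 6.

3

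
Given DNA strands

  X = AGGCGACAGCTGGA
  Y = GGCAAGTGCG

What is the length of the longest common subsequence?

9

Let dp[i][j] be the LCS length of the first i bases of X and the first j bases of Y. dp[i][j] = dp[i-1][j-1]+1 when the i-th and j-th bases match, else max(dp[i-1][j], dp[i][j-1]).
    ·  G  G  C  A  A  G  T  G  C  G
 ·  0  0  0  0  0  0  0  0  0  0  0
 A  0  0  0  0  1  1  1  1  1  1  1
 G  0  1  1  1  1  1  2  2  2  2  2
 G  0  1  2  2  2  2  2  2  3  3  3
 C  0  1  2  3  3  3  3  3  3  4  4
 G  0  1  2  3  3  3  4  4  4  4  5
 A  0  1  2  3  4  4  4  4  4  4  5
 C  0  1  2  3  4  4  4  4  4  5  5
 A  0  1  2  3  4  5  5  5  5  5  5
 G  0  1  2  3  4  5  6  6  6  6  6
 C  0  1  2  3  4  5  6  6  6  7  7
 T  0  1  2  3  4  5  6  7  7  7  7
 G  0  1  2  3  4  5  6  7  8  8  8
 G  0  1  2  3  4  5  6  7  8  8  9
 A  0  1  2  3  4  5  6  7  8  8  9
dp[14][10] = 9. One LCS (by backtracking along matches): GGCAAGTGG.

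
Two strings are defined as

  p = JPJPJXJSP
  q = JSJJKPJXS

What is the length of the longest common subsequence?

Pick J at p[1]=q[3], J at p[3]=q[4], P at p[4]=q[6], J at p[5]=q[7], X at p[6]=q[8], S at p[8]=q[9]; all 6 characters appear in both, in order, and the DP table's final entry dp[9][9] is also 6, so no common subsequence is longer.

6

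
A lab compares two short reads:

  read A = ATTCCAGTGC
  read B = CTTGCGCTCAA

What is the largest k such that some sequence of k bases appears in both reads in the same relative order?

6

Taking T [2,2]; then T [3,3]; then C [4,5]; then C [5,7]; then T [8,8]; then C [10,9] gives a common subsequence of length 6. dp[10][11] = 6 confirms this is the maximum.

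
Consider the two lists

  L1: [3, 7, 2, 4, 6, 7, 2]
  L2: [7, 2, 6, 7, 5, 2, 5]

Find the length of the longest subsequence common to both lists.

5

Match 7 [2,1]; then 2 [3,2]; then 6 [5,3]; then 7 [6,4]; then 2 [7,6] — 5 values in the same relative order in both. The LCS DP gives dp[7][7] = 5, so this is optimal.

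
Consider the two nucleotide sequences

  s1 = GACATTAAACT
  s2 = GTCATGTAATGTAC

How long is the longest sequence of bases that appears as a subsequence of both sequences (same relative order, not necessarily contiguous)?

9

Taking G [1,1]; then C [3,3]; then A [4,4]; then T [5,5]; then T [6,7]; then A [7,8]; then A [8,9]; then A [9,13]; then C [10,14] gives a common subsequence of length 9, and the DP table's final entry dp[11][14] is also 9, so no common subsequence is longer.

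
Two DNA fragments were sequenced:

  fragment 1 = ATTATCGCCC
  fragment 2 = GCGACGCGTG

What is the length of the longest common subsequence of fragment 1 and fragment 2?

Let dp[i][j] be the LCS length of the first i bases of fragment 1 and the first j bases of fragment 2. dp[i][j] = dp[i-1][j-1]+1 when the i-th and j-th bases match, else max(dp[i-1][j], dp[i][j-1]).
    ·  G  C  G  A  C  G  C  G  T  G
 ·  0  0  0  0  0  0  0  0  0  0  0
 A  0  0  0  0  1  1  1  1  1  1  1
 T  0  0  0  0  1  1  1  1  1  2  2
 T  0  0  0  0  1  1  1  1  1  2  2
 A  0  0  0  0  1  1  1  1  1  2  2
 T  0  0  0  0  1  1  1  1  1  2  2
 C  0  0  1  1  1  2  2  2  2  2  2
 G  0  1  1  2  2  2  3  3  3  3  3
 C  0  1  2  2  2  3  3  4  4  4  4
 C  0  1  2  2  2  3  3  4  4  4  4
 C  0  1  2  2  2  3  3  4  4  4  4
dp[10][10] = 4. One LCS (by backtracking along matches): ACGC.

4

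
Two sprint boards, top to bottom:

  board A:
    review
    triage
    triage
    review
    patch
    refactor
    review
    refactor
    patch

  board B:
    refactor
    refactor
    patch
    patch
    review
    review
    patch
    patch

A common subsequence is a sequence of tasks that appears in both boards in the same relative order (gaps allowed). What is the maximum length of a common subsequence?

One common subsequence of length 4: review [1,5], review [4,6], patch [5,7], patch [9,8]. dp[9][8] = 4 confirms this is the maximum.

4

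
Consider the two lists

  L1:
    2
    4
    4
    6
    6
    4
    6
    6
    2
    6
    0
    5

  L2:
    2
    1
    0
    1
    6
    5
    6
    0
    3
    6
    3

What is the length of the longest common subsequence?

One common subsequence of length 4: 2 [1,1], then 6 [4,5], then 6 [5,7], then 6 [7,10]. The LCS DP gives dp[12][11] = 4, so this is optimal.

4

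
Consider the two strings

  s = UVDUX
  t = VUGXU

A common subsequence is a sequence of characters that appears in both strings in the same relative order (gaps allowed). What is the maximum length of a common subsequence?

3

Let dp[i][j] be the LCS length of the first i characters of s and the first j characters of t. dp[i][j] = dp[i-1][j-1]+1 when the i-th and j-th characters match, else max(dp[i-1][j], dp[i][j-1]).
    ·  V  U  G  X  U
 ·  0  0  0  0  0  0
 U  0  0  1  1  1  1
 V  0  1  1  1  1  1
 D  0  1  1  1  1  1
 U  0  1  2  2  2  2
 X  0  1  2  2  3  3
dp[5][5] = 3. One LCS (by backtracking along matches): VUX.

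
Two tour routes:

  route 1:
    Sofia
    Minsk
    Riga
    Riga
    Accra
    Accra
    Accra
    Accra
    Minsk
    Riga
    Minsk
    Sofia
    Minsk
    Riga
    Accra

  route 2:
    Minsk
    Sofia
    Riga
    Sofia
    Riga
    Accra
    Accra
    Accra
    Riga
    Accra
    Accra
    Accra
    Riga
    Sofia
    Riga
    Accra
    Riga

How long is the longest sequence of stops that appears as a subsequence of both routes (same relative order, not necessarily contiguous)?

Match Sofia at route 1[1]=route 2[2], Riga at route 1[3]=route 2[3], Riga at route 1[4]=route 2[5], Accra at route 1[5]=route 2[8], Accra at route 1[6]=route 2[10], Accra at route 1[7]=route 2[11], Accra at route 1[8]=route 2[12], Riga at route 1[10]=route 2[13], Sofia at route 1[12]=route 2[14], Riga at route 1[14]=route 2[15], Accra at route 1[15]=route 2[16] — 11 stops in the same relative order in both. dp[15][17] = 11 confirms this is the maximum.

11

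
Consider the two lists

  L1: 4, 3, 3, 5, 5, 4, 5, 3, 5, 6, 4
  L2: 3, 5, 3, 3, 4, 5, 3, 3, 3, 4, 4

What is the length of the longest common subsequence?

Match 3 [2,3] → 3 [3,4] → 4 [6,5] → 5 [7,6] → 3 [8,9] → 4 [11,11] — 6 values in the same relative order in both. The LCS DP gives dp[11][11] = 6, so this is optimal.

6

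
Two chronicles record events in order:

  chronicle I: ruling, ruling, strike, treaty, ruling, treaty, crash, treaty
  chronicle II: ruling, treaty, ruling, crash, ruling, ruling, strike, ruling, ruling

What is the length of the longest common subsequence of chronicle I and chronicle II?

4

Pick ruling (chronicle I #1, chronicle II #5), ruling (chronicle I #2, chronicle II #6), strike (chronicle I #3, chronicle II #7), ruling (chronicle I #5, chronicle II #9); all 4 events appear in both, in order. Since dp[8][9] = 4, nothing longer is possible.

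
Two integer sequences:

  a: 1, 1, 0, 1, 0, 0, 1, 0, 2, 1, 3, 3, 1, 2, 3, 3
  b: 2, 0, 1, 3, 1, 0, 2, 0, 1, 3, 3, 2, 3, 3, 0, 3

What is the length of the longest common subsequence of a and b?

11

One common subsequence of length 11: 0 (a #3, b #2); then 1 (a #4, b #3); then 1 (a #7, b #5); then 0 (a #8, b #6); then 2 (a #9, b #7); then 1 (a #10, b #9); then 3 (a #11, b #10); then 3 (a #12, b #11); then 2 (a #14, b #12); then 3 (a #15, b #14); then 3 (a #16, b #16). dp[16][16] = 11 confirms this is the maximum.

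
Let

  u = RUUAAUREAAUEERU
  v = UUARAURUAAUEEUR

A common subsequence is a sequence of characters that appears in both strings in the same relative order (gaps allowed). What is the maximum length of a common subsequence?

12

Taking U (u #2, v #1); then U (u #3, v #2); then A (u #4, v #3); then A (u #5, v #5); then U (u #6, v #6); then R (u #7, v #7); then A (u #9, v #9); then A (u #10, v #10); then U (u #11, v #11); then E (u #12, v #12); then E (u #13, v #13); then R (u #14, v #15) gives a common subsequence of length 12, and the DP table's final entry dp[15][15] is also 12, so no common subsequence is longer.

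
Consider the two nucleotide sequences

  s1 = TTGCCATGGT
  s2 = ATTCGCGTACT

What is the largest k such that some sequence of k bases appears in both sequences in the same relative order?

Let dp[i][j] be the LCS length of the first i bases of s1 and the first j bases of s2. dp[i][j] = dp[i-1][j-1]+1 when the i-th and j-th bases match, else max(dp[i-1][j], dp[i][j-1]).
    ·  A  T  T  C  G  C  G  T  A  C  T
 ·  0  0  0  0  0  0  0  0  0  0  0  0
 T  0  0  1  1  1  1  1  1  1  1  1  1
 T  0  0  1  2  2  2  2  2  2  2  2  2
 G  0  0  1  2  2  3  3  3  3  3  3  3
 C  0  0  1  2  3  3  4  4  4  4  4  4
 C  0  0  1  2  3  3  4  4  4  4  5  5
 A  0  1  1  2  3  3  4  4  4  5  5  5
 T  0  1  2  2  3  3  4  4  5  5  5  6
 G  0  1  2  2  3  4  4  5  5  5  5  6
 G  0  1  2  2  3  4  4  5  5  5  5  6
 T  0  1  2  3  3  4  4  5  6  6  6  6
dp[10][11] = 6. One LCS (by backtracking along matches): TTGCCT.

6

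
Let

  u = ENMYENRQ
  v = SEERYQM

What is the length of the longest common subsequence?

One common subsequence of length 4: E [1,2]; then E [5,3]; then R [7,4]; then Q [8,6]. Since dp[8][7] = 4, nothing longer is possible.

4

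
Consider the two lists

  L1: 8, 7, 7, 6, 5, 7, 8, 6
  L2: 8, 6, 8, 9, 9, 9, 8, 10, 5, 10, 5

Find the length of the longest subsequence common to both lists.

Let dp[i][j] be the LCS length of the first i values of L1 and the first j values of L2. dp[i][j] = dp[i-1][j-1]+1 when the i-th and j-th values match, else max(dp[i-1][j], dp[i][j-1]).
    ·  8  6  8  9  9  9  8 10  5 10  5
 ·  0  0  0  0  0  0  0  0  0  0  0  0
 8  0  1  1  1  1  1  1  1  1  1  1  1
 7  0  1  1  1  1  1  1  1  1  1  1  1
 7  0  1  1  1  1  1  1  1  1  1  1  1
 6  0  1  2  2  2  2  2  2  2  2  2  2
 5  0  1  2  2  2  2  2  2  2  3  3  3
 7  0  1  2  2  2  2  2  2  2  3  3  3
 8  0  1  2  3  3  3  3  3  3  3  3  3
 6  0  1  2  3  3  3  3  3  3  3  3  3
dp[8][11] = 3. One LCS (by backtracking along matches): 8, 6, 5.

3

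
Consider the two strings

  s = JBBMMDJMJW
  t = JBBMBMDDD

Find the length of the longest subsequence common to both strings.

6

Let dp[i][j] be the LCS length of the first i characters of s and the first j characters of t. dp[i][j] = dp[i-1][j-1]+1 when the i-th and j-th characters match, else max(dp[i-1][j], dp[i][j-1]).
    ·  J  B  B  M  B  M  D  D  D
 ·  0  0  0  0  0  0  0  0  0  0
 J  0  1  1  1  1  1  1  1  1  1
 B  0  1  2  2  2  2  2  2  2  2
 B  0  1  2  3  3  3  3  3  3  3
 M  0  1  2  3  4  4  4  4  4  4
 M  0  1  2  3  4  4  5  5  5  5
 D  0  1  2  3  4  4  5  6  6  6
 J  0  1  2  3  4  4  5  6  6  6
 M  0  1  2  3  4  4  5  6  6  6
 J  0  1  2  3  4  4  5  6  6  6
 W  0  1  2  3  4  4  5  6  6  6
dp[10][9] = 6. One LCS (by backtracking along matches): JBBMMD.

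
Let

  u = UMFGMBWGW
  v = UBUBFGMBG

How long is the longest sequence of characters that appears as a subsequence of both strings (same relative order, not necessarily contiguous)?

6

Let dp[i][j] be the LCS length of the first i characters of u and the first j characters of v. dp[i][j] = dp[i-1][j-1]+1 when the i-th and j-th characters match, else max(dp[i-1][j], dp[i][j-1]).
    ·  U  B  U  B  F  G  M  B  G
 ·  0  0  0  0  0  0  0  0  0  0
 U  0  1  1  1  1  1  1  1  1  1
 M  0  1  1  1  1  1  1  2  2  2
 F  0  1  1  1  1  2  2  2  2  2
 G  0  1  1  1  1  2  3  3  3  3
 M  0  1  1  1  1  2  3  4  4  4
 B  0  1  2  2  2  2  3  4  5  5
 W  0  1  2  2  2  2  3  4  5  5
 G  0  1  2  2  2  2  3  4  5  6
 W  0  1  2  2  2  2  3  4  5  6
dp[9][9] = 6. One LCS (by backtracking along matches): UFGMBG.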